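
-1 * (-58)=58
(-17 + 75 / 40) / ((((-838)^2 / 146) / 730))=-3224045 / 1404488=-2.30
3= 3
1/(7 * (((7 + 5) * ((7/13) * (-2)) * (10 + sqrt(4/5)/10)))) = -8125/7349412 + 65 * sqrt(5)/14698824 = -0.00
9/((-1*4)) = -9/4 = -2.25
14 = 14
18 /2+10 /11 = 109 /11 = 9.91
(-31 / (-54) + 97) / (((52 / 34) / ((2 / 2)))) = 89573 / 1404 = 63.80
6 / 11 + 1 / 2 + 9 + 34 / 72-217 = -81767 / 396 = -206.48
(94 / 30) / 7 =47 / 105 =0.45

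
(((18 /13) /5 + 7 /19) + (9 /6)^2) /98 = 14303 /484120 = 0.03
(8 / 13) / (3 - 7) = -0.15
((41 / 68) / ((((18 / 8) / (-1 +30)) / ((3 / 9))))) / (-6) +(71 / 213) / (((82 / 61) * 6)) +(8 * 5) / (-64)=-458615 / 451656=-1.02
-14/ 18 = -7/ 9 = -0.78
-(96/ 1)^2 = -9216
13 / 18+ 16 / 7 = 379 / 126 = 3.01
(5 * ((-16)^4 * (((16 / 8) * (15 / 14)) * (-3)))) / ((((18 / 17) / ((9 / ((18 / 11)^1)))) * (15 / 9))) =-45957120 / 7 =-6565302.86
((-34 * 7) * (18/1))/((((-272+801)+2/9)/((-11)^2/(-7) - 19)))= 1399032/4763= 293.73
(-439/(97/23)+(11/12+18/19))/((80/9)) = -6782673/589760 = -11.50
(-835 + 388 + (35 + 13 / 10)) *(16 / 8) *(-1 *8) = 32856 / 5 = 6571.20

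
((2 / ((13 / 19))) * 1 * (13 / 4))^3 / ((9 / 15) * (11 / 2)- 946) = -34295 / 37708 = -0.91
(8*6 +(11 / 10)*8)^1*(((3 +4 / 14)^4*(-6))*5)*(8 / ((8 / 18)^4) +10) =-58592828739 / 1372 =-42706143.40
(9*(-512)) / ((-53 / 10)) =46080 / 53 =869.43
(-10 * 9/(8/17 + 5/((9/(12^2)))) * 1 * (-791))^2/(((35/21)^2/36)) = 14646566529/1444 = 10143051.61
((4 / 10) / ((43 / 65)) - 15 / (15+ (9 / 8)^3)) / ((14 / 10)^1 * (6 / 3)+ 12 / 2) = -8455 / 241058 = -0.04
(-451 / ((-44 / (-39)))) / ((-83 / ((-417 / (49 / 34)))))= -11335311 / 8134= -1393.57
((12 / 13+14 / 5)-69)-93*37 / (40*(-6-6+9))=-19033 / 520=-36.60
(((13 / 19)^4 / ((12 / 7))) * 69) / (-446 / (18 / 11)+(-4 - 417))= -41384889 / 3253854728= -0.01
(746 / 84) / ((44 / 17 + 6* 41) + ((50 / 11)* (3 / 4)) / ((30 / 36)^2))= 69751 / 1990968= 0.04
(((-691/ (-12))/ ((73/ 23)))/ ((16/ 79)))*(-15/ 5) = -1255547/ 4672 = -268.74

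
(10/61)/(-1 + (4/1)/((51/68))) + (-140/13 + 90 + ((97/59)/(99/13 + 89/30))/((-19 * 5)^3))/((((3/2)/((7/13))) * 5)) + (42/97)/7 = 5.79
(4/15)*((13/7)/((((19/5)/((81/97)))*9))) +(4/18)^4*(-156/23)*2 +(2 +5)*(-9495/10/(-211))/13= 40528663655/16872263226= 2.40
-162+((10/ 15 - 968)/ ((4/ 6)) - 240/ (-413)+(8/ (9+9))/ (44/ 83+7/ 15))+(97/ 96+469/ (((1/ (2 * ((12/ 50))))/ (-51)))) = -16104298481779/ 1230079200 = -13092.08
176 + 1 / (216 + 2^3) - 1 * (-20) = 43905 / 224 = 196.00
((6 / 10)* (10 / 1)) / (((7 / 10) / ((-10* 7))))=-600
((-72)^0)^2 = 1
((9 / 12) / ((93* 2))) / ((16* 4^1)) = 1 / 15872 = 0.00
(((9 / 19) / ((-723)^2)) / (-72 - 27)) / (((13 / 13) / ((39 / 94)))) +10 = 34231779767 / 3423177978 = 10.00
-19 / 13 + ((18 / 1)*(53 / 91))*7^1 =935 / 13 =71.92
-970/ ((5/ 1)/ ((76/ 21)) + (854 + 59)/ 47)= -3464840/ 74323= -46.62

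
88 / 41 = 2.15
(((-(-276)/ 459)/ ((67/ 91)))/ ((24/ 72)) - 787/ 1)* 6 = -4707.30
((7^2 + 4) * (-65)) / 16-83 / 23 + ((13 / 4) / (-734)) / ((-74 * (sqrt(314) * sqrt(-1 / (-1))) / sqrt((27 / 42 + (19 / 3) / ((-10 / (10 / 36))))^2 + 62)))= -80563 / 368 + 13 * sqrt(11165790074) / 51574997376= -218.92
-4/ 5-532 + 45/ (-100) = -2133/ 4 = -533.25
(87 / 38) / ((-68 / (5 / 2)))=-435 / 5168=-0.08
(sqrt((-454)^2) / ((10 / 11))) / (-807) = -2497 / 4035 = -0.62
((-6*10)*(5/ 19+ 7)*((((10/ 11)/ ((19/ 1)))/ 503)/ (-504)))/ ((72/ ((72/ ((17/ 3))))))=3450/ 237692147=0.00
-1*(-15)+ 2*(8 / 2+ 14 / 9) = 235 / 9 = 26.11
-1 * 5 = -5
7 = 7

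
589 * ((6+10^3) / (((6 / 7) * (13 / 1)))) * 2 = 4147738 / 39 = 106352.26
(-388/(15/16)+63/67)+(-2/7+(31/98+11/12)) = -27050547/65660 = -411.98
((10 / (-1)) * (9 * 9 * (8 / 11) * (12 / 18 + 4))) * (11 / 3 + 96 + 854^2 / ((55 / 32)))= -141182054496 / 121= -1166793838.81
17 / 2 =8.50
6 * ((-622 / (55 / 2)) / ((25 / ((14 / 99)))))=-34832 / 45375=-0.77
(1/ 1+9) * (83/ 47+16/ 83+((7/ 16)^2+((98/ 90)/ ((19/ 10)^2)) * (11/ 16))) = 38246217425/ 1622316672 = 23.58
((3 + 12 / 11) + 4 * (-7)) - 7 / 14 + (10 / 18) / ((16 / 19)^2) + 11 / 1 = -319985 / 25344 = -12.63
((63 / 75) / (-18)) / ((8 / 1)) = -7 / 1200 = -0.01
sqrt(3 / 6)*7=7*sqrt(2) / 2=4.95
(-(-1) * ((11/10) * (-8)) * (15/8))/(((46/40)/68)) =-22440/23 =-975.65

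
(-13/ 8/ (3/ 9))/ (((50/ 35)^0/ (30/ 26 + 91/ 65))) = -249/ 20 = -12.45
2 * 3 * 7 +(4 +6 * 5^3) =796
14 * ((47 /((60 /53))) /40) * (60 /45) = 17437 /900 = 19.37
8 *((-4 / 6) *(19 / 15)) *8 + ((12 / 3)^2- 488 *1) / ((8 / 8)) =-23672 / 45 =-526.04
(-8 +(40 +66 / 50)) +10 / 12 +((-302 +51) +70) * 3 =-508.85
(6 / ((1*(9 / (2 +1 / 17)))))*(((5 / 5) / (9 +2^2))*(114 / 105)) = 76 / 663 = 0.11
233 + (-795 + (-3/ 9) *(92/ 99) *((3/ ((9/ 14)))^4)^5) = -7697479499708194875081506/ 1035574967097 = -7433049025206.10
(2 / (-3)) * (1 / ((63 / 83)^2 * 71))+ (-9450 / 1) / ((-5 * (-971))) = -1611178768 / 820880487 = -1.96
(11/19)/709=11/13471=0.00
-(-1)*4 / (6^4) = 1 / 324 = 0.00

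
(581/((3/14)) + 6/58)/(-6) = -235895/522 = -451.91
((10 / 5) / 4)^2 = 1 / 4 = 0.25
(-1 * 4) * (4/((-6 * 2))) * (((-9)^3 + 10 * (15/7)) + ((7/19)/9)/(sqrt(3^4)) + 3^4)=-27000020/32319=-835.42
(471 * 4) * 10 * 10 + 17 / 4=188404.25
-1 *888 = -888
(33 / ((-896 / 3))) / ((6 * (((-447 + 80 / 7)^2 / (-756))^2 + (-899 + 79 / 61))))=-24663885939 / 83146600322328016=-0.00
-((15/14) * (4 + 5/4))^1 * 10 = -225/4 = -56.25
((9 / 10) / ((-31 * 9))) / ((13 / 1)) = -1 / 4030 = -0.00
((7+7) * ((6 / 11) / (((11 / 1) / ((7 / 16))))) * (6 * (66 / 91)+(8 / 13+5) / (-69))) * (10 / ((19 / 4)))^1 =1876910 / 687401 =2.73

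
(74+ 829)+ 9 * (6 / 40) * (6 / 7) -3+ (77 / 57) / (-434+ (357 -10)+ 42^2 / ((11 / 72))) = 453231177757 / 502943490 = 901.16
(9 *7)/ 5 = 63/ 5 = 12.60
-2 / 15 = -0.13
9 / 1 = 9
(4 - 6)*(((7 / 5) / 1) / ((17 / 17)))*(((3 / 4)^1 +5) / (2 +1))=-161 / 30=-5.37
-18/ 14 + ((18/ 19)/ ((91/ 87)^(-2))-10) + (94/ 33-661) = -2467166738/ 3691149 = -668.40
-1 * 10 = -10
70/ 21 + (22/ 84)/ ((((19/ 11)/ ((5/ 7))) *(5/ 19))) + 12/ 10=2423/ 490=4.94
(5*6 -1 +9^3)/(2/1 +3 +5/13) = 4927/35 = 140.77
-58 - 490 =-548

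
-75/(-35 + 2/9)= 675/313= 2.16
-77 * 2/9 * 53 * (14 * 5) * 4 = -2285360/9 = -253928.89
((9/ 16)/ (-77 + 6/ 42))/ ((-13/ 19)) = 1197/ 111904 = 0.01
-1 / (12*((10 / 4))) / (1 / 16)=-8 / 15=-0.53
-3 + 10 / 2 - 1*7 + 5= 0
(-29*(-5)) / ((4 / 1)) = 36.25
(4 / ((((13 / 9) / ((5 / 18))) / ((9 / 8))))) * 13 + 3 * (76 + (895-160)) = 9777 / 4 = 2444.25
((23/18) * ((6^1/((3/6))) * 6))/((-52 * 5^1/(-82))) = 1886/65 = 29.02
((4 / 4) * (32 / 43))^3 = 32768 / 79507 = 0.41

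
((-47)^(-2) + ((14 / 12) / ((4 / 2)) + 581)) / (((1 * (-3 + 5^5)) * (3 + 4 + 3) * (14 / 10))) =15416623 / 1158611664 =0.01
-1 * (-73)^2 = -5329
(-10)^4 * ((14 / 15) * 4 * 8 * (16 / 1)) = 14336000 / 3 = 4778666.67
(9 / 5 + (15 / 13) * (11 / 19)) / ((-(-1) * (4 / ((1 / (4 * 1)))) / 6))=1143 / 1235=0.93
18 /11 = 1.64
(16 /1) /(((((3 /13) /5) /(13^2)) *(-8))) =-21970 /3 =-7323.33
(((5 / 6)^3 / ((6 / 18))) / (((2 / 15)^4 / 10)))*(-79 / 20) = -55546875 / 256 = -216979.98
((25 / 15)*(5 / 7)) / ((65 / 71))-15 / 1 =-3740 / 273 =-13.70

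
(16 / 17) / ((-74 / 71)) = -568 / 629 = -0.90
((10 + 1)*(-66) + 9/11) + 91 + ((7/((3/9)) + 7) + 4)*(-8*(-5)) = 7104/11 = 645.82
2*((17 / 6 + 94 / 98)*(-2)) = -2230 / 147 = -15.17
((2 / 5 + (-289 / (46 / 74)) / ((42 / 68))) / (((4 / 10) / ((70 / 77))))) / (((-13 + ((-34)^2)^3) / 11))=-9084220 / 746140526649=-0.00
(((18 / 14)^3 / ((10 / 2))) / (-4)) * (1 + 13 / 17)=-2187 / 11662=-0.19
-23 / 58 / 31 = -23 / 1798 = -0.01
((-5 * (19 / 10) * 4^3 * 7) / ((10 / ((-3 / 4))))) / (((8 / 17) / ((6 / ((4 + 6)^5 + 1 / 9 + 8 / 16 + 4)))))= 366282 / 9000415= 0.04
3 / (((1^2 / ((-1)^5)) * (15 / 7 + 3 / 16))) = -112 / 87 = -1.29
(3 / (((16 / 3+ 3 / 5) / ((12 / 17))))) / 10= 54 / 1513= 0.04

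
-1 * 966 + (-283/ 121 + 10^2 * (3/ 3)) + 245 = -75424/ 121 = -623.34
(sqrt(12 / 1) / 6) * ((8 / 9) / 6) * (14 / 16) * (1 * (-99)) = -77 * sqrt(3) / 18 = -7.41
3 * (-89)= -267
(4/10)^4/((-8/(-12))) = 24/625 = 0.04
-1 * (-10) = 10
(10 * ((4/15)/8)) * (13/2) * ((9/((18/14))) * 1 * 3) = 91/2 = 45.50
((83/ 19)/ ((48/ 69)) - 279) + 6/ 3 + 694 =128677/ 304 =423.28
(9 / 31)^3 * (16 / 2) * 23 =134136 / 29791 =4.50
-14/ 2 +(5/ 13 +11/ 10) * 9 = 6.36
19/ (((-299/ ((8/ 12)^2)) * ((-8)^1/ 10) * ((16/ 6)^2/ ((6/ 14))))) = 285/ 133952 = 0.00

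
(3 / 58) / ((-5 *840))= -1 / 81200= -0.00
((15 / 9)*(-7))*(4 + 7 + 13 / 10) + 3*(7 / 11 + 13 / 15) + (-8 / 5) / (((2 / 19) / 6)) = -25321 / 110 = -230.19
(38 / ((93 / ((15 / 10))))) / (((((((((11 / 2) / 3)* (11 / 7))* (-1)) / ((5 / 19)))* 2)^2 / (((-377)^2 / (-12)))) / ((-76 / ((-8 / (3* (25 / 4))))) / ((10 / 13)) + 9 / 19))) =-36844217926425 / 10486235584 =-3513.58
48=48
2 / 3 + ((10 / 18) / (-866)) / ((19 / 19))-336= -2613593 / 7794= -335.33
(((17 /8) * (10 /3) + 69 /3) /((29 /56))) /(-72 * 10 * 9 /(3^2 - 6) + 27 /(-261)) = -0.03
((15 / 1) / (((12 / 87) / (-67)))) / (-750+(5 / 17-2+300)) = 16.13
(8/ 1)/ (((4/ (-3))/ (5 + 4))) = -54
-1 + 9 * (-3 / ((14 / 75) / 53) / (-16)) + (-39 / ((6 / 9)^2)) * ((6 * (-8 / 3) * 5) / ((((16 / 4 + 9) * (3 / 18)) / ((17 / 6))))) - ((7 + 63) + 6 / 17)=36510253 / 3808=9587.78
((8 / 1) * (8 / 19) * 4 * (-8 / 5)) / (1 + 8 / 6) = -6144 / 665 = -9.24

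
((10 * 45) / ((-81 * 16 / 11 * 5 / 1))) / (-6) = 55 / 432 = 0.13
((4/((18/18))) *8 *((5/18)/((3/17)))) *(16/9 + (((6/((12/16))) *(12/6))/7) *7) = 217600/243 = 895.47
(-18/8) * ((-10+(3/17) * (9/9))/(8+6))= 1503/952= 1.58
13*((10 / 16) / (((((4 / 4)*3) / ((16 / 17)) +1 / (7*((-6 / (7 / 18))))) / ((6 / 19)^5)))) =27293760 / 3399683927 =0.01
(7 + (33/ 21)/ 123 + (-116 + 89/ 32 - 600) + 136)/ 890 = -3142063/ 4904256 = -0.64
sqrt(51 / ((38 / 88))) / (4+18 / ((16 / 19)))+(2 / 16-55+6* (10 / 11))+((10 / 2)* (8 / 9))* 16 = 16* sqrt(10659) / 3857+17179 / 792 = 22.12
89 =89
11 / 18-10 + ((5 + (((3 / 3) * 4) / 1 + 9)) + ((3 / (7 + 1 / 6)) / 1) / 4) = 8.72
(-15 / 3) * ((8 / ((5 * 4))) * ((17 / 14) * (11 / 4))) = -187 / 28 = -6.68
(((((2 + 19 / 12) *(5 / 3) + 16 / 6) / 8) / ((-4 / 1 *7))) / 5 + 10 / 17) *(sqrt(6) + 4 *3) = 397913 *sqrt(6) / 685440 + 397913 / 57120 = 8.39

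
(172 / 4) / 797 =43 / 797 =0.05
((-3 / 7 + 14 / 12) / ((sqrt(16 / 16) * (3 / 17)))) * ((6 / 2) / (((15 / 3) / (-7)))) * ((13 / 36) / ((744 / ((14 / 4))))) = -1547 / 51840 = -0.03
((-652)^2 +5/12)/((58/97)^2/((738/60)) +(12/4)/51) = 4836722.34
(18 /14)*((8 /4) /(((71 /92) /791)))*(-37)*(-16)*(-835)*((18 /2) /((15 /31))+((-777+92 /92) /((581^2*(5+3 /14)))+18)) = -11917904389000285824 /249939809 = -47683097929.39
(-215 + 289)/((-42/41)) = -1517/21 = -72.24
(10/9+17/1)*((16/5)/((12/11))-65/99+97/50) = 3402299/44550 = 76.37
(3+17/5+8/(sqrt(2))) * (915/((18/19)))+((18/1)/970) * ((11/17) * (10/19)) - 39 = 11590 * sqrt(2)/3+577336931/93993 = 11605.92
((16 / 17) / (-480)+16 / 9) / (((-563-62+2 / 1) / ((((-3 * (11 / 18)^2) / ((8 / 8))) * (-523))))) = -171939911 / 102944520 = -1.67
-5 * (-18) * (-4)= -360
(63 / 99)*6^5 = 54432 / 11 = 4948.36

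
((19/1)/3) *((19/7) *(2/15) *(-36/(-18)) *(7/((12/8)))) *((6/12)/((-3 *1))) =-1444/405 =-3.57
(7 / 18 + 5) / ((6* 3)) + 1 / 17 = 1973 / 5508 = 0.36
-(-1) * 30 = 30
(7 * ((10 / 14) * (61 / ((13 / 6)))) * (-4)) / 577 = -7320 / 7501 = -0.98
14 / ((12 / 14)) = 49 / 3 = 16.33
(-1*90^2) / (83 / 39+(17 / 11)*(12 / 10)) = -17374500 / 8543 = -2033.77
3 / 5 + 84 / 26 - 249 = -15936 / 65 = -245.17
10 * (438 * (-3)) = -13140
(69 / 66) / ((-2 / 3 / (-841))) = 58029 / 44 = 1318.84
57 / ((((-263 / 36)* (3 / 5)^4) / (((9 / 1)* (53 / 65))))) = -1510500 / 3419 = -441.80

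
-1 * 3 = -3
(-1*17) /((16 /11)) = -187 /16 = -11.69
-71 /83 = -0.86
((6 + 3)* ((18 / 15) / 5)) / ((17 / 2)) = 108 / 425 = 0.25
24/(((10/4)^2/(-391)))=-37536/25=-1501.44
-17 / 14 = -1.21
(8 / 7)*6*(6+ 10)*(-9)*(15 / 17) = -103680 / 119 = -871.26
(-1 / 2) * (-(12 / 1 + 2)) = 7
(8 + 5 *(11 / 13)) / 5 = 159 / 65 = 2.45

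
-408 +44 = -364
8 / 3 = 2.67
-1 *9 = -9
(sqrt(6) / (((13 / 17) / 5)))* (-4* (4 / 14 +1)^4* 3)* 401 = -2683580220* sqrt(6) / 31213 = -210598.22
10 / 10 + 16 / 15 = 31 / 15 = 2.07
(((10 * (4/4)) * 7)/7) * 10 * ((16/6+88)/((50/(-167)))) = -90848/3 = -30282.67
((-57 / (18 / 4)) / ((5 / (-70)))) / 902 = 266 / 1353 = 0.20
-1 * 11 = -11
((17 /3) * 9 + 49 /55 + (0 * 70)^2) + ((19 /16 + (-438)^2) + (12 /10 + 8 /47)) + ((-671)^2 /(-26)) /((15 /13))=21948562729 /124080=176890.42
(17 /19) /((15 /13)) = 221 /285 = 0.78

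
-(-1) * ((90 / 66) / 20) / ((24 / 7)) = 7 / 352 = 0.02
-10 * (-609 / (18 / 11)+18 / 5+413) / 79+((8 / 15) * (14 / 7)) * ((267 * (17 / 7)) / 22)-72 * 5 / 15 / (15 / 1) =2209451 / 91245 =24.21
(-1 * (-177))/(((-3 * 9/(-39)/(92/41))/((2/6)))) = 70564/369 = 191.23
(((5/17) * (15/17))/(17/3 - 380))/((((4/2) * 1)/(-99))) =22275/649094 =0.03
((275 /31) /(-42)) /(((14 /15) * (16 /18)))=-12375 /48608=-0.25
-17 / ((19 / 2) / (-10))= 340 / 19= 17.89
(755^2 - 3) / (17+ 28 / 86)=24510946 / 745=32900.60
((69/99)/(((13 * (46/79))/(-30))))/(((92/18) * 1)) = -3555/6578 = -0.54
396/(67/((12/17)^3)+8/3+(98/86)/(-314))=4619628288/2253299693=2.05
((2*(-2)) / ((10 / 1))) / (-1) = 2 / 5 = 0.40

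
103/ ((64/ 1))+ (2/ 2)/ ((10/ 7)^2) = 3359/ 1600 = 2.10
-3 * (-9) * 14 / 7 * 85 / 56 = 2295 / 28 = 81.96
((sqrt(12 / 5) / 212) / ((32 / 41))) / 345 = 41* sqrt(15) / 5851200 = 0.00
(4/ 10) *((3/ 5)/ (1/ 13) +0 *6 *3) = 78/ 25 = 3.12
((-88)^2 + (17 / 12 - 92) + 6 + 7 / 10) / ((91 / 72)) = 2757642 / 455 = 6060.75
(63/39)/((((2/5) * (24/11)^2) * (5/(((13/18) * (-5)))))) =-4235/6912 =-0.61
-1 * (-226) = 226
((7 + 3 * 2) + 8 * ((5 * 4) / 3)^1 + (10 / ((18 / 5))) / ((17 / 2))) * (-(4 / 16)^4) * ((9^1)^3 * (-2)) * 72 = 7435071 / 272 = 27334.82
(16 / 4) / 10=2 / 5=0.40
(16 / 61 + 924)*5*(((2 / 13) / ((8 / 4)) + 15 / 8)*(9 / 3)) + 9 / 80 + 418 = 1743296057 / 63440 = 27479.45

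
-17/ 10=-1.70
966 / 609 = 46 / 29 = 1.59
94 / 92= 47 / 46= 1.02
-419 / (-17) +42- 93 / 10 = 9749 / 170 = 57.35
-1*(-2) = 2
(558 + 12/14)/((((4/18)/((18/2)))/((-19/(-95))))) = 158436/35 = 4526.74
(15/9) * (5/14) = 25/42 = 0.60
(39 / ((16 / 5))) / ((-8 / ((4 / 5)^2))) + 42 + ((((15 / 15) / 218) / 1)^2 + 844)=420599291 / 475240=885.03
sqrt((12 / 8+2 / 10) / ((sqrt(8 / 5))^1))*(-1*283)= -328.08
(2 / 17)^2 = 4 / 289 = 0.01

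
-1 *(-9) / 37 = 9 / 37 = 0.24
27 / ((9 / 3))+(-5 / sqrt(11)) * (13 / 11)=9 - 65 * sqrt(11) / 121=7.22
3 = 3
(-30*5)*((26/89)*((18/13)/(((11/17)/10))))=-918000/979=-937.69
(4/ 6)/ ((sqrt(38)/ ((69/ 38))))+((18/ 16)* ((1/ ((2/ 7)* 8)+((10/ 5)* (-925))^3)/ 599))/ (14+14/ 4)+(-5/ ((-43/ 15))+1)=-39205263669611/ 57695680+23* sqrt(38)/ 722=-679517.99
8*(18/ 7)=144/ 7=20.57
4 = 4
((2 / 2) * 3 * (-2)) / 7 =-6 / 7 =-0.86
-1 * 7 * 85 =-595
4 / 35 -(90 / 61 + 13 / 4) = -39379 / 8540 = -4.61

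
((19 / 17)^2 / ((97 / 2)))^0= 1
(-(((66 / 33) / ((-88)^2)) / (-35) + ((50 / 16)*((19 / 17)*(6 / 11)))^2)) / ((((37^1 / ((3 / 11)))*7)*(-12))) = 142143461 / 446327530880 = 0.00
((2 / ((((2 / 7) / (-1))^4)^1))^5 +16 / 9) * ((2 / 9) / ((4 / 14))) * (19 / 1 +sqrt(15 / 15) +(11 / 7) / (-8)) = 796406609917046817373 / 21233664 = 37506791570076.97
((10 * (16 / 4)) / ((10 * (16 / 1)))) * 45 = 45 / 4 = 11.25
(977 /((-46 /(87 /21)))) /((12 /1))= -28333 /3864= -7.33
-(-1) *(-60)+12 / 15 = -296 / 5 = -59.20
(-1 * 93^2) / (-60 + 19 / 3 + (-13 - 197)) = 25947 / 791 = 32.80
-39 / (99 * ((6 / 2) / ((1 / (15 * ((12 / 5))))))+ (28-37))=-13 / 3561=-0.00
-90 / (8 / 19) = -855 / 4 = -213.75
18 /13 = 1.38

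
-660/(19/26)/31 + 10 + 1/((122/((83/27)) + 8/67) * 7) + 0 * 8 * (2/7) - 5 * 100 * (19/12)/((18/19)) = -10531830409826/12321119601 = -854.78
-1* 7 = -7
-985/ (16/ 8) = -985/ 2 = -492.50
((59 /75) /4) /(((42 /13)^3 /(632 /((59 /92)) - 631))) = 9190051 /4445280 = 2.07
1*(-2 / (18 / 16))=-16 / 9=-1.78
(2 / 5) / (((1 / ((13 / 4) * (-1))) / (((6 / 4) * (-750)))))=2925 / 2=1462.50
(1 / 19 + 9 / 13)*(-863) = -158792 / 247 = -642.88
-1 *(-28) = 28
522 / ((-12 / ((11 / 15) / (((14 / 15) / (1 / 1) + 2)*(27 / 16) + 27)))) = -638 / 639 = -1.00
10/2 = 5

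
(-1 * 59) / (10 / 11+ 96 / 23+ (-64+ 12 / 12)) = 14927 / 14653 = 1.02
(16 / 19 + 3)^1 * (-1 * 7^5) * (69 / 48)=-28218953 / 304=-92825.50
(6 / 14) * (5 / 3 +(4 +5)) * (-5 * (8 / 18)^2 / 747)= -2560 / 423549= -0.01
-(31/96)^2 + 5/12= 0.31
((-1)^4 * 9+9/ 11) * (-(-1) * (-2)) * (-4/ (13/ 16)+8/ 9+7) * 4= -33312/ 143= -232.95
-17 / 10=-1.70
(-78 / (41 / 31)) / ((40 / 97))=-117273 / 820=-143.02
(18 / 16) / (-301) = -9 / 2408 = -0.00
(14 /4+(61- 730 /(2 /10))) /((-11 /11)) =7171 /2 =3585.50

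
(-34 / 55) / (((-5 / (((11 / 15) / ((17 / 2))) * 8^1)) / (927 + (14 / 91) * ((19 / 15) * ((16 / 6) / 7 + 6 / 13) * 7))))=9034976 / 114075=79.20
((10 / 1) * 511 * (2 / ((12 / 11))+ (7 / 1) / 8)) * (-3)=-166075 / 4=-41518.75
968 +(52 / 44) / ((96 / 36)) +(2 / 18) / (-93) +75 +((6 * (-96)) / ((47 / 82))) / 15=16901464241 / 17309160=976.45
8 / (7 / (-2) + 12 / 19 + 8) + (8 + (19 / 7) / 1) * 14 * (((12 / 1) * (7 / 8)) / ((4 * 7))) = 45091 / 780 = 57.81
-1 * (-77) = 77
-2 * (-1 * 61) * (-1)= -122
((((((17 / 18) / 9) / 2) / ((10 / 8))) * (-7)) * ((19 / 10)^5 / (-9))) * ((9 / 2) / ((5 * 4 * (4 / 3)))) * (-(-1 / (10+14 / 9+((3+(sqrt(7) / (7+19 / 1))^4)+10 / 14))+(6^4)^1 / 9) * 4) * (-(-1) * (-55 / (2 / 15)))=952028651231987 / 29385962500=32397.40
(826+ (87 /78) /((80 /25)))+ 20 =352081 /416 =846.35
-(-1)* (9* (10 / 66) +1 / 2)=41 / 22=1.86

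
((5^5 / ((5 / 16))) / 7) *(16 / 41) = 557.49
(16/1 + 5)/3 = 7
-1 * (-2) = 2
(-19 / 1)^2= 361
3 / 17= 0.18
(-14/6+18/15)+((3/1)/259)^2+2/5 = -737756/1006215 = -0.73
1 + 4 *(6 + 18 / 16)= 59 / 2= 29.50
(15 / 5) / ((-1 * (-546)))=1 / 182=0.01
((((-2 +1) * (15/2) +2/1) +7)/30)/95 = 1/1900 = 0.00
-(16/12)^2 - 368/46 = -9.78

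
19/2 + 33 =42.50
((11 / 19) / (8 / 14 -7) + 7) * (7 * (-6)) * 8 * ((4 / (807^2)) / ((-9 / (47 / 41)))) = 124398848 / 68488601085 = 0.00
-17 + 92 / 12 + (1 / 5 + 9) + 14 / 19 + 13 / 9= 1751 / 855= 2.05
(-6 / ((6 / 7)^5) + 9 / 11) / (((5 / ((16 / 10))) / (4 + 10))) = -1212491 / 22275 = -54.43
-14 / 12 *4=-14 / 3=-4.67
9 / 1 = 9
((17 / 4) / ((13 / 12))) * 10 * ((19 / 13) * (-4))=-38760 / 169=-229.35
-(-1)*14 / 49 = 2 / 7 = 0.29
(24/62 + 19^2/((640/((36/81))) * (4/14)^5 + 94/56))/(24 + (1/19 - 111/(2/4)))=-0.41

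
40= 40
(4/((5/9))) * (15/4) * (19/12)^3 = 6859/64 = 107.17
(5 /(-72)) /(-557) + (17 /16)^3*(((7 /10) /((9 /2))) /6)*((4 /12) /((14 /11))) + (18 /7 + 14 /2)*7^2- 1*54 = 1533864188351 /3695984640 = 415.01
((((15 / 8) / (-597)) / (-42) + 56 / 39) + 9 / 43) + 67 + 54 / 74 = 95942031175 / 1382948112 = 69.38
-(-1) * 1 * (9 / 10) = 9 / 10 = 0.90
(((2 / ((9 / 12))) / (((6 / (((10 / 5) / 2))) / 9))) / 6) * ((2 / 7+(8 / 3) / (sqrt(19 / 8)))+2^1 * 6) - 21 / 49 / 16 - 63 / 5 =-3.28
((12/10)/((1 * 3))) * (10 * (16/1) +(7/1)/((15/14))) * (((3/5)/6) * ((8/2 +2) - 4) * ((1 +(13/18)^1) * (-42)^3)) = -212489872/125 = -1699918.98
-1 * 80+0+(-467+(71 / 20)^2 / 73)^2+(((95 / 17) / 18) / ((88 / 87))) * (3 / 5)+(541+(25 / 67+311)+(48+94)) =2337832922308202049 / 10682726560000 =218842.34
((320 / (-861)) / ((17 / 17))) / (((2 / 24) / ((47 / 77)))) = -60160 / 22099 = -2.72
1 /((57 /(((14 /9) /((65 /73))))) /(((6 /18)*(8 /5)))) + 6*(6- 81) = -225070574 /500175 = -449.98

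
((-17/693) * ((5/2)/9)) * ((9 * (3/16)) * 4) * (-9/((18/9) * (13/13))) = 255/1232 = 0.21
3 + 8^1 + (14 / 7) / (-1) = 9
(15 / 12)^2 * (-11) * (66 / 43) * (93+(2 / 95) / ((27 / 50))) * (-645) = 721901125 / 456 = 1583116.50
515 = 515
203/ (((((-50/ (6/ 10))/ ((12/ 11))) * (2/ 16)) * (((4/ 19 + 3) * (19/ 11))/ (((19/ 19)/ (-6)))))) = 4872/ 7625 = 0.64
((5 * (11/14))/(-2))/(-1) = 55/28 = 1.96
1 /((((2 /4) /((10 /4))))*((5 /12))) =12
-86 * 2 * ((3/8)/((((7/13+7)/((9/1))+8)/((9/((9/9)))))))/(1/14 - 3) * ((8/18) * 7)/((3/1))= 493038/21197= 23.26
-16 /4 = -4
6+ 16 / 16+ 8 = 15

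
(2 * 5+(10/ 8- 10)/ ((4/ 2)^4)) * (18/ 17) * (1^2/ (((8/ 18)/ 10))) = 225.21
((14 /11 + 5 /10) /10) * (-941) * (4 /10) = -66.73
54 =54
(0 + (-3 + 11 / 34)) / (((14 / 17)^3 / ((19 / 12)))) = -71383 / 9408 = -7.59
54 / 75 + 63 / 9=193 / 25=7.72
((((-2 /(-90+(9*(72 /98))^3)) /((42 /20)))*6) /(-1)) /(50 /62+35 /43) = 22403731 /1264885956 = 0.02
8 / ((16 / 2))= 1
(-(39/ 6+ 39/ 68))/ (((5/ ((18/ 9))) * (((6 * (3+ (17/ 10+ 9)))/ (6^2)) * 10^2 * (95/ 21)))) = -30303/ 11062750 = -0.00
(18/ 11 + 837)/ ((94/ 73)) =673425/ 1034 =651.28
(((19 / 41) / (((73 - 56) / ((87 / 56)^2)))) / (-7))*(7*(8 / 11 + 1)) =-2732409 / 24043712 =-0.11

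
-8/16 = -1/2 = -0.50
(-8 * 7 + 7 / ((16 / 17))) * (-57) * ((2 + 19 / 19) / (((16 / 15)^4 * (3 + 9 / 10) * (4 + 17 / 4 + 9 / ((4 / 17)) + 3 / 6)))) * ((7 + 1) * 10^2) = 280266328125 / 10010624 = 27996.89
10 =10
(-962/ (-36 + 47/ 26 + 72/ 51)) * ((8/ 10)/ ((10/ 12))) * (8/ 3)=27213056/ 362225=75.13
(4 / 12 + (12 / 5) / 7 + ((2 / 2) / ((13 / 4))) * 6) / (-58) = -3443 / 79170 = -0.04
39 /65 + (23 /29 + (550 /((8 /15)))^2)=2467268857 /2320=1063477.96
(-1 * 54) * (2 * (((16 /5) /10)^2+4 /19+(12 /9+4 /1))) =-7241328 /11875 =-609.80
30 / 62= 15 / 31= 0.48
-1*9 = -9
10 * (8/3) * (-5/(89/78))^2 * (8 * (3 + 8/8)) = 129792000/7921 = 16385.81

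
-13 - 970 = -983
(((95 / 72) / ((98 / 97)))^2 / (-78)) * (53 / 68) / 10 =-900111985 / 528141938688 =-0.00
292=292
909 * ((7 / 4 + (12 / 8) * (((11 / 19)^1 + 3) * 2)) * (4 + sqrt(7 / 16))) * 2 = 862641 * sqrt(7) / 152 + 1725282 / 19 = 105819.67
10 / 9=1.11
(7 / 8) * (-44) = -77 / 2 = -38.50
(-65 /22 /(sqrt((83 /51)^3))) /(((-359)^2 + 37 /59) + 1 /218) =-21318765 *sqrt(4233) /125616995276113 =-0.00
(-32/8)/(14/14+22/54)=-54/19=-2.84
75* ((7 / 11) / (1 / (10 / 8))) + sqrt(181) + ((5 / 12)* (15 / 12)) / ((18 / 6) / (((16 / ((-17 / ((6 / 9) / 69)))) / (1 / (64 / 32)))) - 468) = sqrt(181) + 319003975 / 5347188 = 73.11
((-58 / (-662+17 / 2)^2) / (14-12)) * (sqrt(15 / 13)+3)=-348 / 1708249-116 * sqrt(195) / 22207237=-0.00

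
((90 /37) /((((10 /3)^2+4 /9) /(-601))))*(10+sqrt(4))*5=-3651075 /481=-7590.59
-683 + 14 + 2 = -667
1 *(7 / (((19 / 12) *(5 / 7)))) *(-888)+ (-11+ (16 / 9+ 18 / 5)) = -4704103 / 855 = -5501.87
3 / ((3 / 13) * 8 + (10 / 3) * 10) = 117 / 1372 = 0.09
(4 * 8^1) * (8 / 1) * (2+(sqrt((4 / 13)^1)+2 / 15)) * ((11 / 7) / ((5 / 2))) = 11264 * sqrt(13) / 455+180224 / 525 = 432.54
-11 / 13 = -0.85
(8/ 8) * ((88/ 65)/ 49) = 88/ 3185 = 0.03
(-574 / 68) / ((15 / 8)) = -1148 / 255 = -4.50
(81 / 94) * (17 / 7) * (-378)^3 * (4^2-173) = 834028625052 / 47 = 17745289894.72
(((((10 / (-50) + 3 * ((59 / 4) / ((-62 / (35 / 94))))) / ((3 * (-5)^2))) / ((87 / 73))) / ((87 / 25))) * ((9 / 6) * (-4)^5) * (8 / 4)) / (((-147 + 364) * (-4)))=-63407216 / 11965415805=-0.01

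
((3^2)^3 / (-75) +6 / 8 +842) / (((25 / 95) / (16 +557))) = 906919761 / 500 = 1813839.52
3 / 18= 1 / 6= 0.17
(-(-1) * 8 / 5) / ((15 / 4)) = 32 / 75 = 0.43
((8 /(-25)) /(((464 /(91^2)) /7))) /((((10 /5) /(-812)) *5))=405769 /125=3246.15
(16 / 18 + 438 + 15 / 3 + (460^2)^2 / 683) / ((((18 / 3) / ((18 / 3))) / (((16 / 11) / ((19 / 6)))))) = 678692662880 / 22539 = 30111924.35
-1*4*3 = -12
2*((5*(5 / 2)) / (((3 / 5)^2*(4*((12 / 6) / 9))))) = 625 / 8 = 78.12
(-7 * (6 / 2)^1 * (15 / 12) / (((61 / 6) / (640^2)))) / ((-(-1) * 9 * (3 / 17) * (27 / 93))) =-3777536000 / 1647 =-2293585.91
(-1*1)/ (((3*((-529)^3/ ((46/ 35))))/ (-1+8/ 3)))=2/ 405489609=0.00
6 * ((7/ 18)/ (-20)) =-7/ 60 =-0.12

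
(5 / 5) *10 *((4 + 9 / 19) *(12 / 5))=2040 / 19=107.37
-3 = -3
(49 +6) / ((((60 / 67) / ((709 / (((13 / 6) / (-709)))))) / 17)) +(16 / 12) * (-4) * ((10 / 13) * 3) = -6298090569 / 26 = -242234252.65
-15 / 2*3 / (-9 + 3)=15 / 4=3.75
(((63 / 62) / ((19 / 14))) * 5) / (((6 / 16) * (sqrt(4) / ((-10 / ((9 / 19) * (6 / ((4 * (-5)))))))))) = 98000 / 279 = 351.25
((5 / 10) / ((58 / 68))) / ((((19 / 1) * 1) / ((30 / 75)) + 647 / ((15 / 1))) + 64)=510 / 134531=0.00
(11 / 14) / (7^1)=11 / 98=0.11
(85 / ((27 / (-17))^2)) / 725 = 0.05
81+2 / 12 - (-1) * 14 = 95.17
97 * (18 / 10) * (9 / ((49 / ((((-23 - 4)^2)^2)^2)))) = 2219048868131217 / 245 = 9057342318902.93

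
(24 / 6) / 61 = 4 / 61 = 0.07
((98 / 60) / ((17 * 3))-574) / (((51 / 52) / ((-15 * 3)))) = 22832446 / 867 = 26335.00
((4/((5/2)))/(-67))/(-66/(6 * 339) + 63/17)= -23052/3545975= -0.01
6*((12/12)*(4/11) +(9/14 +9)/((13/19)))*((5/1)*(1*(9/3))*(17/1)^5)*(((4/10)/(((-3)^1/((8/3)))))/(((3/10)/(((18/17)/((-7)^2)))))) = -2320654370880/49049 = -47312980.30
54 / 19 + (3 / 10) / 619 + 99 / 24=3277833 / 470440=6.97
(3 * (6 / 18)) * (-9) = -9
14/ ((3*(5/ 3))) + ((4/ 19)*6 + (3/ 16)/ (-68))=419683/ 103360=4.06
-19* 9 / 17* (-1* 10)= 1710 / 17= 100.59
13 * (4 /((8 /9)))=117 /2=58.50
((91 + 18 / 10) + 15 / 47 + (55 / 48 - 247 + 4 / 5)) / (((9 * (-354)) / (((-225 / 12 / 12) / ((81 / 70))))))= -299919725 / 4657575168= -0.06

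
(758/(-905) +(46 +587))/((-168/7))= -572107/21720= -26.34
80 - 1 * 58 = 22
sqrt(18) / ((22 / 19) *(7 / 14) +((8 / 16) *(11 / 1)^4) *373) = 114 *sqrt(2) / 103760789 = 0.00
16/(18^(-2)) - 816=4368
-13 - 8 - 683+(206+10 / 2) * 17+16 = 2899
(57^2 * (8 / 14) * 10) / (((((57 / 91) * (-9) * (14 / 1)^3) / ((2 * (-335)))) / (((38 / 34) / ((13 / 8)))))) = 9674800 / 17493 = 553.07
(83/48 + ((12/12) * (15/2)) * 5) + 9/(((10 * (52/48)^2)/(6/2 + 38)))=70.67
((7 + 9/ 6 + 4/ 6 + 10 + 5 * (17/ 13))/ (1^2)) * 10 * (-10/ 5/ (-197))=20050/ 7683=2.61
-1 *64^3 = -262144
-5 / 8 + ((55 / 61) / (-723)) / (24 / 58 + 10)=-33304145 / 53276424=-0.63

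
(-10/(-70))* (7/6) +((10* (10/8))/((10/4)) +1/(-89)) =2753/534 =5.16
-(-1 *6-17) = 23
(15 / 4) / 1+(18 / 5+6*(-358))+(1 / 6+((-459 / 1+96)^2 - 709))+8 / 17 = 128919.99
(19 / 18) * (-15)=-95 / 6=-15.83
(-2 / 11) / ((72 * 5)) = -1 / 1980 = -0.00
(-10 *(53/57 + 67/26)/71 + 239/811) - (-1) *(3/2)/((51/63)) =2399060419/1450695714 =1.65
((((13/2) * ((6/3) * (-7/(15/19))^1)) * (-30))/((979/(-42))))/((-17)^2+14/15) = -2178540/4257671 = -0.51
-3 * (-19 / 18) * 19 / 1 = 361 / 6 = 60.17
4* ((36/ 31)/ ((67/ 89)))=12816/ 2077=6.17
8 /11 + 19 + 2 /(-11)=215 /11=19.55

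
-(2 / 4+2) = -5 / 2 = -2.50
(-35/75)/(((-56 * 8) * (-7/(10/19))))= -1/12768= -0.00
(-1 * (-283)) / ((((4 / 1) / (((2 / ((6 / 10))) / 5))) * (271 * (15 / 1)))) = 283 / 24390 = 0.01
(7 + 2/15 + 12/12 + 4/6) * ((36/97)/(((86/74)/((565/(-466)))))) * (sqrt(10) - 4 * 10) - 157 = -20125271/971843 - 3311352 * sqrt(10)/971843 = -31.48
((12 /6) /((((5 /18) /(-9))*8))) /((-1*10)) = 81 /100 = 0.81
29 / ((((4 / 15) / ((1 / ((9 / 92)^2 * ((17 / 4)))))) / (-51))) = -1227280 / 9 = -136364.44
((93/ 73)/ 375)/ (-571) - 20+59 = 203204594/ 5210375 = 39.00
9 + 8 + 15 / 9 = 56 / 3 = 18.67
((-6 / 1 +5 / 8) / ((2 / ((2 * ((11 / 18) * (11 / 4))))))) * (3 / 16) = -5203 / 3072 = -1.69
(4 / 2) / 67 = 2 / 67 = 0.03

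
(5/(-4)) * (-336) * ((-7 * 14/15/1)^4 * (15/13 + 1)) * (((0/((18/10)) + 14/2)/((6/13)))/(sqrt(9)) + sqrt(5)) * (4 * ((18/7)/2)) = 41322093568 * sqrt(5)/4875 + 144627327488/3375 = 61806184.59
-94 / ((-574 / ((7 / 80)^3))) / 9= 2303 / 188928000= 0.00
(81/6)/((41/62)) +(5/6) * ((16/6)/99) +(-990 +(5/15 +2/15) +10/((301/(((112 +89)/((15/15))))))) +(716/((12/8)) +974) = 26880123764/54979155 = 488.91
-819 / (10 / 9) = -7371 / 10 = -737.10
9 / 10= 0.90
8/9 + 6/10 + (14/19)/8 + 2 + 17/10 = 18061/3420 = 5.28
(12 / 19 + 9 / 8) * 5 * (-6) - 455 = -38585 / 76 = -507.70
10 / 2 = 5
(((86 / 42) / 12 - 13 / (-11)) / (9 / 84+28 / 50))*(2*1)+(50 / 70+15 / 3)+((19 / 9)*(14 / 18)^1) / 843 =23990855437 / 2455388397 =9.77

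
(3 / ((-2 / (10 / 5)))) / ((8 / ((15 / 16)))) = -45 / 128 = -0.35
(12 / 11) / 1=12 / 11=1.09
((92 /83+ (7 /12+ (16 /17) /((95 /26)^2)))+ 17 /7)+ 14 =19458356527 /1069679100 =18.19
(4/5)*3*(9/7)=108/35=3.09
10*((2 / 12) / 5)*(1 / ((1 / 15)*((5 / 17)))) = 17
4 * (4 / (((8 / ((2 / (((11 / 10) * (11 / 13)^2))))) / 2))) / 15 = 2704 / 3993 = 0.68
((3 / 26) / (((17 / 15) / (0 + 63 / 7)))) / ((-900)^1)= -9 / 8840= -0.00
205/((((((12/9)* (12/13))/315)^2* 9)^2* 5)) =142335903425625/65536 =2171873526.39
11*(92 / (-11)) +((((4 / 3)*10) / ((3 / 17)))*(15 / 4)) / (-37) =-11062 / 111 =-99.66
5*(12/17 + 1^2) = 145/17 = 8.53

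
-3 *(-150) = 450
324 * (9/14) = 1458/7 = 208.29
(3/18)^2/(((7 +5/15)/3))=1/88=0.01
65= 65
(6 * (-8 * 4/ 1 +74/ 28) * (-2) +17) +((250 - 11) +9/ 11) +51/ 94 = 4412621/ 7238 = 609.65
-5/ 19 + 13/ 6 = 217/ 114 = 1.90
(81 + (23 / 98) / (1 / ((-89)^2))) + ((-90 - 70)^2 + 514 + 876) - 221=2813483 / 98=28709.01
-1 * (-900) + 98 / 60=27049 / 30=901.63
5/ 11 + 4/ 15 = 119/ 165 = 0.72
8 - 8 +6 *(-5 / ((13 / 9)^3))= -21870 / 2197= -9.95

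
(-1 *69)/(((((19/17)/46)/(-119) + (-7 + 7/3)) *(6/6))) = 19263006/1302869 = 14.79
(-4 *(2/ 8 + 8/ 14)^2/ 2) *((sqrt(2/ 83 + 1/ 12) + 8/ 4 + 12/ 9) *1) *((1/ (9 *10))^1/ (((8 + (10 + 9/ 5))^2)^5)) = -5166015625/ 957197988189318672226584 - 1033203125 *sqrt(26643)/ 317789732078853799179225888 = -0.00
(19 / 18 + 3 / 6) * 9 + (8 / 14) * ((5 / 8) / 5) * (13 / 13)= 197 / 14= 14.07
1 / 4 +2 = 9 / 4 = 2.25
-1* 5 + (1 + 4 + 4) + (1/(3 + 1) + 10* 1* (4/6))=131/12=10.92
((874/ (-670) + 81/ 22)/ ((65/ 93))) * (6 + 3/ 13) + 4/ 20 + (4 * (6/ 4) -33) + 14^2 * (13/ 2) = 7899110773/ 6227650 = 1268.39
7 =7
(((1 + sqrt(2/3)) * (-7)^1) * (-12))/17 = 8.98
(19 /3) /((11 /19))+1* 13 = 790 /33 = 23.94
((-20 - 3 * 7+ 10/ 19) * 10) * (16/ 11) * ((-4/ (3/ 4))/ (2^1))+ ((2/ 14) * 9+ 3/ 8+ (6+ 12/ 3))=55531351/ 35112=1581.55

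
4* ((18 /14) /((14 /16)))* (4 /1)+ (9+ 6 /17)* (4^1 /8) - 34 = -9685 /1666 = -5.81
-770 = -770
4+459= 463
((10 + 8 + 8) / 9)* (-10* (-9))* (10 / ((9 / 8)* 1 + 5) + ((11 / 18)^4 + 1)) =926855345 / 1285956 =720.75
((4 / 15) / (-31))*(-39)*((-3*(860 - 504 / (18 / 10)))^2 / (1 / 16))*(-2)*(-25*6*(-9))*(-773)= 1051465618944000 / 31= 33918245772387.10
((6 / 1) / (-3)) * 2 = -4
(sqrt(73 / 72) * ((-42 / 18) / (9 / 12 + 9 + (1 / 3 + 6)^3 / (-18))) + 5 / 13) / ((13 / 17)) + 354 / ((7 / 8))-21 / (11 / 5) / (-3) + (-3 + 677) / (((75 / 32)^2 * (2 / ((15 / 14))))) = 3213 * sqrt(146) / 55133 + 2312998546 / 4879875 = 474.69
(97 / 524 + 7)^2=14175225 / 274576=51.63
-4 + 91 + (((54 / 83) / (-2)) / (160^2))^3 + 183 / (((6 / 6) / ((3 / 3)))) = 2590108381347839980317 / 9592994004992000000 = 270.00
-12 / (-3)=4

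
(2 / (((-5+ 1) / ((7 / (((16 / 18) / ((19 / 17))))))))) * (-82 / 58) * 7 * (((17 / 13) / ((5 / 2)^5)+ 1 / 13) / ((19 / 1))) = 66339189 / 320450000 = 0.21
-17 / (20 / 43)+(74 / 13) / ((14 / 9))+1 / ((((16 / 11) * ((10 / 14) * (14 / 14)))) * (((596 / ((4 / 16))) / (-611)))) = -575115773 / 17355520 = -33.14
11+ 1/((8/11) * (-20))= 1749/160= 10.93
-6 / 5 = -1.20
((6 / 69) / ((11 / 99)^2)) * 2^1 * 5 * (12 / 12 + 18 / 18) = 140.87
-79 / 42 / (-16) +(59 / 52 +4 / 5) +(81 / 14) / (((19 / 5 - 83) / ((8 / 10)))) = 957949 / 480480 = 1.99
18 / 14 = 9 / 7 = 1.29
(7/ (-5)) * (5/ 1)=-7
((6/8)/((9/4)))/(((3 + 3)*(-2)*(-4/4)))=1/36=0.03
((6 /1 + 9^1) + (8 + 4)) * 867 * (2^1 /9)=5202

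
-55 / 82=-0.67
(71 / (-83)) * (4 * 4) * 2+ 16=-944 / 83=-11.37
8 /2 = 4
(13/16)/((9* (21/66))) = 143/504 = 0.28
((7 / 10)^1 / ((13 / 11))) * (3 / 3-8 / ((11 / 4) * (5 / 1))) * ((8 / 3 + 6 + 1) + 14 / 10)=13363 / 4875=2.74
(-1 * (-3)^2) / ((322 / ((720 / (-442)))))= 1620 / 35581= 0.05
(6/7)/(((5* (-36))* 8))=-0.00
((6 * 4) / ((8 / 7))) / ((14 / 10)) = 15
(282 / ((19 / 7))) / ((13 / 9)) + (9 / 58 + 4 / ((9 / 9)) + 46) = 1748951 / 14326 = 122.08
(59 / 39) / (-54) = -59 / 2106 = -0.03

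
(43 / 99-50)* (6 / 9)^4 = -78512 / 8019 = -9.79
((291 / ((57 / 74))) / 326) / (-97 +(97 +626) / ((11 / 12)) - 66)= 0.00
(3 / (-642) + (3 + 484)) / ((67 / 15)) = 1563255 / 14338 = 109.03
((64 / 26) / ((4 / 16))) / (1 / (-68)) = -8704 / 13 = -669.54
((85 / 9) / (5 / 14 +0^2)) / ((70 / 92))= 1564 / 45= 34.76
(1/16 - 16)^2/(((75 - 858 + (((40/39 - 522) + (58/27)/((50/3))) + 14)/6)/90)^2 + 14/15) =10139105422265625/3745663078942864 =2.71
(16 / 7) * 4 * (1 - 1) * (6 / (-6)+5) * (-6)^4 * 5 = 0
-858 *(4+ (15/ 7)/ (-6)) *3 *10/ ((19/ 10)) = -6563700/ 133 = -49351.13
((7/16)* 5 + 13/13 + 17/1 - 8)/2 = 6.09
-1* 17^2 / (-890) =289 / 890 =0.32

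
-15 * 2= -30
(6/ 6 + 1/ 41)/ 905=42/ 37105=0.00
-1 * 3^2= -9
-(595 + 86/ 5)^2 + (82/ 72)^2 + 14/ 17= -206432525047/ 550800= -374786.72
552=552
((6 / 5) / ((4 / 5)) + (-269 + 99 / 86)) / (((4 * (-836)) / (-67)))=-767351 / 143792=-5.34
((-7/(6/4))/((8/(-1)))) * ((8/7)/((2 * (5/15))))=1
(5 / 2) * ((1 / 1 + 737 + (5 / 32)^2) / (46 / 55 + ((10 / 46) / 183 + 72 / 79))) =69104988041925 / 65505015808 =1054.96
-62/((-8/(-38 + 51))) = 403/4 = 100.75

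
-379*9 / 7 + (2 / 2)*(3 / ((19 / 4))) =-64725 / 133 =-486.65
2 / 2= 1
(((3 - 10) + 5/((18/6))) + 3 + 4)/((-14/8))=-20/21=-0.95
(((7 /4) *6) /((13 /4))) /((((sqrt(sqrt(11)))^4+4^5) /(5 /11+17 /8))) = 1589 /197340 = 0.01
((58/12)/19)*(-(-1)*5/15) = 29/342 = 0.08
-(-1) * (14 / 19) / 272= 0.00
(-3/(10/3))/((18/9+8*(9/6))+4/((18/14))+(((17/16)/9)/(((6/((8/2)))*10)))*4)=-486/9257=-0.05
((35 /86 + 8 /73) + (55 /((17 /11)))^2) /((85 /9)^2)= 186206216337 /13108620950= 14.20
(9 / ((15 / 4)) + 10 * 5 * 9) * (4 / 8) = 1131 / 5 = 226.20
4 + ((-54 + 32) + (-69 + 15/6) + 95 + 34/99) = 2147/198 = 10.84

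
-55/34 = -1.62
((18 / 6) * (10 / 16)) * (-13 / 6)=-65 / 16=-4.06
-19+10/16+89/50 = -3319/200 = -16.60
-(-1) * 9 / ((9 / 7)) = 7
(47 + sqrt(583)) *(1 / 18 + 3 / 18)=2 *sqrt(583) / 9 + 94 / 9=15.81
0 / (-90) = 0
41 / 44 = 0.93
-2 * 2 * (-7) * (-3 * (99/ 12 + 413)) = -35385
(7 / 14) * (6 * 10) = 30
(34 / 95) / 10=17 / 475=0.04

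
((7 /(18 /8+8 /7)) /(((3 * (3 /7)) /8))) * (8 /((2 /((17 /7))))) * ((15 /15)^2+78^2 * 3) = 1946207872 /855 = 2276266.52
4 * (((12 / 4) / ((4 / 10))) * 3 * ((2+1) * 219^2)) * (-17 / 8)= -27517623.75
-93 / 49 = -1.90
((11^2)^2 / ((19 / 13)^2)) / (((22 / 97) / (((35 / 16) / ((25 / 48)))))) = 458200743 / 3610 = 126925.41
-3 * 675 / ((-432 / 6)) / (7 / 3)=675 / 56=12.05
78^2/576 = 169/16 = 10.56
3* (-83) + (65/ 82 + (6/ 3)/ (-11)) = -224047/ 902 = -248.39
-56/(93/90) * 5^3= -210000/31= -6774.19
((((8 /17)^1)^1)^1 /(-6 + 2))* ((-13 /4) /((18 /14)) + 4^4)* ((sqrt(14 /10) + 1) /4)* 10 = -9125* sqrt(35) /612 - 45625 /612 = -162.76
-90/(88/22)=-45/2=-22.50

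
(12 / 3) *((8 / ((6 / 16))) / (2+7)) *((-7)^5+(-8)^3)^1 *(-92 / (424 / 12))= 67982848 / 159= 427565.08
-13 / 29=-0.45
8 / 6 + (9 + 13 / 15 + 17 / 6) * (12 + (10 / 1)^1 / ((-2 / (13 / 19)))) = 62863 / 570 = 110.29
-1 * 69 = -69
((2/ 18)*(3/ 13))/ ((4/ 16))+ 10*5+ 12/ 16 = 50.85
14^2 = 196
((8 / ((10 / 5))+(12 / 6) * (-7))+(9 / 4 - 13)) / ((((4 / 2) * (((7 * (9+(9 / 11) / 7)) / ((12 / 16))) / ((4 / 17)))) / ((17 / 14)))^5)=-13367233 / 48298032019550896128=-0.00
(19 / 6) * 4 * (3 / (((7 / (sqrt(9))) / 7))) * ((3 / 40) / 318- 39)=-9425463 / 2120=-4445.97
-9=-9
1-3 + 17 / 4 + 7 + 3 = 49 / 4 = 12.25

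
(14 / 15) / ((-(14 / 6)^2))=-6 / 35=-0.17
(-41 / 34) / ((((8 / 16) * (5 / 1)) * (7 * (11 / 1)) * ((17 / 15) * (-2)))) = 123 / 44506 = 0.00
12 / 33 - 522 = -5738 / 11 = -521.64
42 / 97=0.43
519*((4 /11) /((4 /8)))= 4152 /11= 377.45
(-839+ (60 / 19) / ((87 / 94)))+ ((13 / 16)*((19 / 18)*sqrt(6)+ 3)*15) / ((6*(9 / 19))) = -43518779 / 52896+ 23465*sqrt(6) / 5184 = -811.64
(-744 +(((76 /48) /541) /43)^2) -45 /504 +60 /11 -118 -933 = -10738634483008633 /6000461569872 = -1789.63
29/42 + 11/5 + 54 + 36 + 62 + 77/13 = 439021/2730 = 160.81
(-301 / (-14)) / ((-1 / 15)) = -645 / 2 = -322.50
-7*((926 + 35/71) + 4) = -462455/71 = -6513.45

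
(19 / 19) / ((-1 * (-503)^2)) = -1 / 253009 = -0.00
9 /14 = 0.64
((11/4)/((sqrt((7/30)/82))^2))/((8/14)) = 1691.25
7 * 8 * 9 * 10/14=360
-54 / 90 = -0.60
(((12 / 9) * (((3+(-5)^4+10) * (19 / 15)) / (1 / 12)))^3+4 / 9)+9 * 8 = 7295965757061908 / 3375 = 2161767631722.05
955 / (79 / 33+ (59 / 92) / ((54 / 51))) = 17396280 / 54641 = 318.37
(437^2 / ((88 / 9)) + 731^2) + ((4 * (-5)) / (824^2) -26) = 1034169584763 / 1867184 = 553865.92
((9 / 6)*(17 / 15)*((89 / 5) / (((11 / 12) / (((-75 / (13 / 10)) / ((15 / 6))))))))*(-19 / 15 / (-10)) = -344964 / 3575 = -96.49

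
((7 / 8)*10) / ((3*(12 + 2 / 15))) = 25 / 104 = 0.24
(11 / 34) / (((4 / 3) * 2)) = 0.12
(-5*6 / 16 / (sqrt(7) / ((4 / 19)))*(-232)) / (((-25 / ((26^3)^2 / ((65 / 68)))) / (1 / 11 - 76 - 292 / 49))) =24813572450374656*sqrt(7) / 1792175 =36631769689.22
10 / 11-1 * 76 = -826 / 11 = -75.09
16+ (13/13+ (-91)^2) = 8298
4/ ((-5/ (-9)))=36/ 5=7.20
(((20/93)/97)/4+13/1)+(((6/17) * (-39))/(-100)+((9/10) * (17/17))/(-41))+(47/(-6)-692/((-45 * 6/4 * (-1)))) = -14059287037/2829436650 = -4.97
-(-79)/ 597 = 0.13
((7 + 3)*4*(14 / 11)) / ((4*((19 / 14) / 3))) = 5880 / 209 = 28.13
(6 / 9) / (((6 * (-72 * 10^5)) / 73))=-73 / 64800000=-0.00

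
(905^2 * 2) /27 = 1638050 /27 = 60668.52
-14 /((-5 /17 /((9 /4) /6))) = 357 /20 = 17.85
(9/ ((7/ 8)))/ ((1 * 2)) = 36/ 7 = 5.14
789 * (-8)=-6312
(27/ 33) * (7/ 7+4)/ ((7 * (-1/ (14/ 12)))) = -15/ 22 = -0.68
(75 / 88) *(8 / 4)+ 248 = 10987 / 44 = 249.70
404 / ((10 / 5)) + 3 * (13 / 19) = 3877 / 19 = 204.05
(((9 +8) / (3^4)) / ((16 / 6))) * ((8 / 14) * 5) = 85 / 378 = 0.22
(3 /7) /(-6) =-1 /14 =-0.07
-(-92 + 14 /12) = 90.83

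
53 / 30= 1.77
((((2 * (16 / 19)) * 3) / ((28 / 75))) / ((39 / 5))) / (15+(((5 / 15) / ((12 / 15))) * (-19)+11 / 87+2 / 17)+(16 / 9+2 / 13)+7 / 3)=53244000 / 355726987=0.15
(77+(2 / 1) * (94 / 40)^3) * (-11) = -4530053 / 4000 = -1132.51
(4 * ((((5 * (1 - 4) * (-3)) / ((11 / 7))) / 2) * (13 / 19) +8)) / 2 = 7439 / 209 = 35.59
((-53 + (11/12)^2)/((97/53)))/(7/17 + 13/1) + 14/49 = -41002469/22292928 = -1.84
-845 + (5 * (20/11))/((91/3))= -845545/1001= -844.70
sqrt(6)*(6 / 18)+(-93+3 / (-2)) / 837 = -7 / 62+sqrt(6) / 3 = 0.70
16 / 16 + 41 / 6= 47 / 6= 7.83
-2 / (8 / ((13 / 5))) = -13 / 20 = -0.65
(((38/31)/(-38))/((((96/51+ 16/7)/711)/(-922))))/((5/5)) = 39004749/7688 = 5073.46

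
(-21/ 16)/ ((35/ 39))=-117/ 80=-1.46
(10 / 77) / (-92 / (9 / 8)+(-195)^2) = 90 / 26294653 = 0.00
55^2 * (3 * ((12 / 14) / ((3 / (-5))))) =-90750 / 7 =-12964.29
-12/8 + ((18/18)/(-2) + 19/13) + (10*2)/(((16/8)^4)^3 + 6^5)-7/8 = -6809/4823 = -1.41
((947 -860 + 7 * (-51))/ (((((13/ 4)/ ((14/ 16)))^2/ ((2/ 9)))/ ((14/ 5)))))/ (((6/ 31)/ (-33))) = 350889/ 169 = 2076.27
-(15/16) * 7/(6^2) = -35/192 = -0.18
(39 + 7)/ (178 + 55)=46/ 233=0.20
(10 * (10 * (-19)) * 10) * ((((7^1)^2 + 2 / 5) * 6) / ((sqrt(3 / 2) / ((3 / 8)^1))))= -703950 * sqrt(6)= -1724318.30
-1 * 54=-54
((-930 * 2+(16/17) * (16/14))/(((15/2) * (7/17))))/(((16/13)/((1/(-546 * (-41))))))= -55303/2531340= -0.02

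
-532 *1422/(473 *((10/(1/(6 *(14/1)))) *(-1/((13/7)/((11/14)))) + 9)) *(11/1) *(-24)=-52416/43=-1218.98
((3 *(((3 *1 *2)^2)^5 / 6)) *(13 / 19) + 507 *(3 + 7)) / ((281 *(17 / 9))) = 3538138266 / 90763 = 38982.17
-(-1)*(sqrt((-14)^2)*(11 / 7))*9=198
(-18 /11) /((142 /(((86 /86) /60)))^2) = -1 /44360800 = -0.00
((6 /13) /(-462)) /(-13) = 1 /13013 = 0.00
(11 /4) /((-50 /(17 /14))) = -187 /2800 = -0.07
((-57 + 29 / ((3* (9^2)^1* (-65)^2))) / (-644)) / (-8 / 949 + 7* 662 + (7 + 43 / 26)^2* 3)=4271992558 / 234508241379825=0.00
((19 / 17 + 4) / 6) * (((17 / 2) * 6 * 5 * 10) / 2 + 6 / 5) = 185049 / 170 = 1088.52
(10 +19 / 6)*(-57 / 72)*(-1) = 1501 / 144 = 10.42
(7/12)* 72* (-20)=-840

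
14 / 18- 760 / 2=-3413 / 9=-379.22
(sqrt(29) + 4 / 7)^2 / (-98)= -1437 / 4802 - 4 * sqrt(29) / 343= -0.36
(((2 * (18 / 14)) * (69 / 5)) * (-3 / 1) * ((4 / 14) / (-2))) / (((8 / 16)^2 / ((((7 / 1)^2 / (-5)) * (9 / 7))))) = -134136 / 175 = -766.49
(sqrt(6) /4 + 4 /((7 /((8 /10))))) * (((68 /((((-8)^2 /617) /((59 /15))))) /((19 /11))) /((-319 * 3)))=-618851 * sqrt(6) /1586880-618851 /867825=-1.67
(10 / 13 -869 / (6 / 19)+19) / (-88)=213101 / 6864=31.05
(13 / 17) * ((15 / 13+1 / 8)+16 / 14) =1763 / 952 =1.85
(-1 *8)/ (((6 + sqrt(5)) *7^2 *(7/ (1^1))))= -0.00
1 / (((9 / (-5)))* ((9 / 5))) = -25 / 81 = -0.31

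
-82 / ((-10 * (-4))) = -41 / 20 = -2.05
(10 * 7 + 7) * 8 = 616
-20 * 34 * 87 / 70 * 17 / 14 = -50286 / 49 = -1026.24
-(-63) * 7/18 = 49/2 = 24.50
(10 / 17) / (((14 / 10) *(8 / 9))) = 225 / 476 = 0.47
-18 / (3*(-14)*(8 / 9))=27 / 56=0.48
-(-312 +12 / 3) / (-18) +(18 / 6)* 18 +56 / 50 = 8552 / 225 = 38.01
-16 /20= -4 /5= -0.80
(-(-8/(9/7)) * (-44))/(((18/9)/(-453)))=186032/3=62010.67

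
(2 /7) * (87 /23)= 174 /161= 1.08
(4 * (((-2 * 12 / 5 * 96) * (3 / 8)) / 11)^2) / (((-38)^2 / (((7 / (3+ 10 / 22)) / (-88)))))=-326592 / 20748475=-0.02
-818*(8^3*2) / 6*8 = -3350528 / 3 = -1116842.67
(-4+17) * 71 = 923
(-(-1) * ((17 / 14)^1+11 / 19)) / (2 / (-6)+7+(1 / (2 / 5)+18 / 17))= 0.18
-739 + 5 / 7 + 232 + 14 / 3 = -10534 / 21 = -501.62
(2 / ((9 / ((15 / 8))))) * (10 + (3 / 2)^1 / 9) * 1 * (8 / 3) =305 / 27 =11.30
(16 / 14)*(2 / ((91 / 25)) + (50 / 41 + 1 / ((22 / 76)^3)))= 1708096256 / 34761727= 49.14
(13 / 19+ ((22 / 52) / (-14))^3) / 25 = 626945783 / 22908558400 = 0.03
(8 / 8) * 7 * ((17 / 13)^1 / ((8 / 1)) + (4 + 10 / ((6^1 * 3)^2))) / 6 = 247331 / 50544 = 4.89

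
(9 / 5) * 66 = 594 / 5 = 118.80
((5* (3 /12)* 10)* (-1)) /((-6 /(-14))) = -175 /6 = -29.17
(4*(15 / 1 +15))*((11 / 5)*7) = 1848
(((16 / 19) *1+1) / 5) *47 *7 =2303 / 19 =121.21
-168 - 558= -726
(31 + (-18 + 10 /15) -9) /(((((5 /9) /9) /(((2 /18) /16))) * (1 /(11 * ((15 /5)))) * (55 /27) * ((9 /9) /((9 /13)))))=15309 /2600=5.89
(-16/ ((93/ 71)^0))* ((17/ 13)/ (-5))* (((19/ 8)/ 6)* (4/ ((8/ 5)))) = 323/ 78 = 4.14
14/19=0.74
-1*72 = -72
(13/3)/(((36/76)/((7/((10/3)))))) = 1729/90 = 19.21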